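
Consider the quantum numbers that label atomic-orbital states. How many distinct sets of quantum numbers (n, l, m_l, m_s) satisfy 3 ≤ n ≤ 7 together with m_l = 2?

30

Per-shell orbital counts meeting the constraint:
n=3 → 1; n=4 → 2; n=5 → 3; n=6 → 4; n=7 → 5.
Orbitals: 1 + 2 + 3 + 4 + 5 = 15. Including both spin states (m_s = ±1/2) gives 2 × 15 = 30 states.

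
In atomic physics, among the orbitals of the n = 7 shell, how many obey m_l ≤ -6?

1

For n = 7, l ranges over 0 … 6.
Contributions: l=6 → 1.
Total orbitals: 1.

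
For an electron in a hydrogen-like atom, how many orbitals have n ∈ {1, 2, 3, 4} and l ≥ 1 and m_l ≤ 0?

16

Work shell by shell — for each n, count the (l, m_l) pairs that satisfy l ≥ 1 and m_l ≤ 0:
n=2 → 2; n=3 → 5; n=4 → 9.
Total orbitals: 2 + 5 + 9 = 16.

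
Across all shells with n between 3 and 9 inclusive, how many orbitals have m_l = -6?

For each n in the range, tally the orbitals obeying m_l = -6:
n=7 → 1; n=8 → 2; n=9 → 3.
Total orbitals: 1 + 2 + 3 = 6.

6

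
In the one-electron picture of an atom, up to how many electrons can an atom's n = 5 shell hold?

A shell holds 2n² electrons: 2 × 5² = 2 × 25 = 50.

50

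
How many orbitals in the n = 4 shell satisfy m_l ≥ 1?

6

The n = 4 shell has l = 0 through 3; check each.
The (l, m_l) pairs meeting m_l ≥ 1 give: l=1 → 1; l=2 → 2; l=3 → 3.
Total orbitals: 1 + 2 + 3 = 6.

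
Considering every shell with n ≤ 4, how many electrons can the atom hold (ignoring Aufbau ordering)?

Total orbitals = 1² + 2² + 3² + 4² = 30. Doubling for spin gives 60 electrons.

60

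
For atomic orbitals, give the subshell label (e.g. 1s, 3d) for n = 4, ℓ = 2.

ℓ = 2 corresponds to the letter 'd', so the subshell is 4d.

4d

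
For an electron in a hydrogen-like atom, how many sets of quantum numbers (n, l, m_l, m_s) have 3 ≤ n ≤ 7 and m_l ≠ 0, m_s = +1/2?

Count contributing orbitals for each principal shell:
n=3 → 6; n=4 → 12; n=5 → 20; n=6 → 30; n=7 → 42.
Orbitals: 6 + 12 + 20 + 30 + 42 = 110. With m_s fixed to +1/2 there is one state per orbital, so 110 states.

110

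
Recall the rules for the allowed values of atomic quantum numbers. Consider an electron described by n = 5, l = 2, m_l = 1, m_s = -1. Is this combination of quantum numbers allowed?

Invalid

The spin quantum number for an electron can only be m_s = +1/2 or −1/2; m_s = -1 is not one of those.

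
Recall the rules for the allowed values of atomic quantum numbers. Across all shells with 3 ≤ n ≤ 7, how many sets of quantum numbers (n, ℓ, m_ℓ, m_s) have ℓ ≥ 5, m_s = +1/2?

35

Go shell by shell, enumerating (ℓ, m_ℓ) with ℓ ≥ 5:
n=6 → 11; n=7 → 24.
Orbitals: 11 + 24 = 35. With m_s fixed to +1/2 there is one state per orbital, so 35 states.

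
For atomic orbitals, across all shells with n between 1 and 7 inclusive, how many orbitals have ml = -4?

Go shell by shell, enumerating (l, ml) with ml = -4:
n=5 → 1; n=6 → 2; n=7 → 3.
Total orbitals: 1 + 2 + 3 = 6.

6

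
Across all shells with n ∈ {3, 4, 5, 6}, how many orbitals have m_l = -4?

Work shell by shell — for each n, count the (l, m_l) pairs that satisfy m_l = -4:
n=5 → 1; n=6 → 2.
Total orbitals: 1 + 2 = 3.

3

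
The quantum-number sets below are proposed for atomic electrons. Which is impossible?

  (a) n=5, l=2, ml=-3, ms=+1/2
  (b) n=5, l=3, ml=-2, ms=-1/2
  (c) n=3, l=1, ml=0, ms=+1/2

(a)

(a) has |ml| = 3 > l = 2, violating −l ≤ ml ≤ l.
The remaining sets (b), (c) satisfy all four rules.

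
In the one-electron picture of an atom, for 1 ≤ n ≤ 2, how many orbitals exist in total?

Total orbitals = 1² + 2² = 5.

5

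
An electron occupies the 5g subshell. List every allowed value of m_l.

The 5g subshell has l = 4, and m_l takes every integer from −l to +l. With l = 4 that gives the 9 values -4, -3, -2, -1, 0, 1, 2, 3, 4.

-4, -3, -2, -1, 0, 1, 2, 3, 4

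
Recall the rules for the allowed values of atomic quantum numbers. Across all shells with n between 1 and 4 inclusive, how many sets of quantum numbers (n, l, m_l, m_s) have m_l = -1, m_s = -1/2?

Work shell by shell — for each n, count the (l, m_l) pairs that satisfy m_l = -1:
n=2 → 1; n=3 → 2; n=4 → 3.
Orbitals: 1 + 2 + 3 = 6. With m_s fixed to -1/2 there is one state per orbital, so 6 states.

6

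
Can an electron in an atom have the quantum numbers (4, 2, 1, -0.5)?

n = 4 is a positive integer. l = 2 satisfies 0 ≤ l ≤ n−1 = 3. m_l = 1 lies in the range −l … +l (here −2 … 2). m_s = -1/2 is one of ±1/2.
All four constraints are satisfied.

Allowed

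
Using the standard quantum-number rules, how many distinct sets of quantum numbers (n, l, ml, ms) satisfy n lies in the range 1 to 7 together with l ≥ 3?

Work shell by shell — for each n, count the (l, ml) pairs that satisfy l ≥ 3:
n=4 → 7; n=5 → 16; n=6 → 27; n=7 → 40.
Orbitals: 7 + 16 + 27 + 40 = 90. Including both spin states (ms = ±1/2) gives 2 × 90 = 180 states.

180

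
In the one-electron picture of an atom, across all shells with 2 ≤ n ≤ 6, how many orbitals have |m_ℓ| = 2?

Treat each shell separately and count matching orbitals:
n=3 → 2; n=4 → 4; n=5 → 6; n=6 → 8.
Total orbitals: 2 + 4 + 6 + 8 = 20.

20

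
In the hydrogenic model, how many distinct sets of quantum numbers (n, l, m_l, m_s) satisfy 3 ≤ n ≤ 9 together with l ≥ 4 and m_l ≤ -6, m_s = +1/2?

Per-shell orbital counts meeting the constraint:
n=7 → 1; n=8 → 3; n=9 → 6.
Orbitals: 1 + 3 + 6 = 10. With m_s fixed to +1/2 there is one state per orbital, so 10 states.

10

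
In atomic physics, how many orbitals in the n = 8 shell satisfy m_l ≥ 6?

The (l, m_l) pairs meeting m_l ≥ 6 give: l=6 → 1; l=7 → 2.
Total orbitals: 1 + 2 = 3.

3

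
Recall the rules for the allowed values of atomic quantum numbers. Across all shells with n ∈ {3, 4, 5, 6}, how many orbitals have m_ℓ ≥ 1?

34

Treat each shell separately and count matching orbitals:
n=3 → 3; n=4 → 6; n=5 → 10; n=6 → 15.
Total orbitals: 3 + 6 + 10 + 15 = 34.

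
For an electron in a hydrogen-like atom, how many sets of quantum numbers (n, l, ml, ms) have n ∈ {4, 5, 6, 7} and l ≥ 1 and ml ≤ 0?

140

Work shell by shell — for each n, count the (l, ml) pairs that satisfy l ≥ 1 and ml ≤ 0:
n=4 → 9; n=5 → 14; n=6 → 20; n=7 → 27.
Orbitals: 9 + 14 + 20 + 27 = 70. Including both spin states (ms = ±1/2) gives 2 × 70 = 140 states.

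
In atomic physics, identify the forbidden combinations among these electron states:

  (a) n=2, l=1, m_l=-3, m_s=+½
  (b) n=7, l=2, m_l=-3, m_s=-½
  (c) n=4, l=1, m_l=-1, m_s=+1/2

(a) has |m_l| = 3 > l = 1, violating −l ≤ m_l ≤ l.
(b) has |m_l| = 3 > l = 2, violating −l ≤ m_l ≤ l.
The remaining set (c) satisfies all four rules.

(a) and (b)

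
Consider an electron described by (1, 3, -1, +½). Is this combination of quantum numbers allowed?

The orbital quantum number must satisfy 0 ≤ l ≤ n−1. With n = 1 the allowed l values are 0, so l = 3 is out of range.

Not allowed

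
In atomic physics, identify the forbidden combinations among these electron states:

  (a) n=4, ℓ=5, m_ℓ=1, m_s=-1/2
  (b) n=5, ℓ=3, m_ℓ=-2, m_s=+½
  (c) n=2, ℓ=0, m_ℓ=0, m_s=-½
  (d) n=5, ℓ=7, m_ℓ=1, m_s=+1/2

(a) has ℓ = 5 ≥ n = 4, violating 0 ≤ ℓ ≤ n−1.
(d) has ℓ = 7 ≥ n = 5, violating 0 ≤ ℓ ≤ n−1.
The remaining sets (b), (c) satisfy all four rules.

(a) and (d)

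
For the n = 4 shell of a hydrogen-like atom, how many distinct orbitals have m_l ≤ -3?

Go through l = 0, …, 3 (the values permitted for n = 4).
Per l-value: l=3 → 1.
Total orbitals: 1.

1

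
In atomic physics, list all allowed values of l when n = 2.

0, 1

l is an integer with 0 ≤ l ≤ n−1, so for n = 2: l = 0, 1.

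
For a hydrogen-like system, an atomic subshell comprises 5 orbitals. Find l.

2l+1 = 5 gives l = 2.

l = 2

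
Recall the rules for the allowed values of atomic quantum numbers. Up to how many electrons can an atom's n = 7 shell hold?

98

A shell holds 2n² electrons: 2 × 7² = 2 × 49 = 98.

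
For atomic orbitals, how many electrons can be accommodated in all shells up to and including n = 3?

28

Total orbitals = 1² + 2² + 3² = 14. Doubling for spin gives 28 electrons.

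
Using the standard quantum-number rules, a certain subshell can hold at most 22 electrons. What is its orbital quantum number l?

l = 5 (h)

2(2l+1) = 22 ⇒ 2l+1 = 11 ⇒ l = 5.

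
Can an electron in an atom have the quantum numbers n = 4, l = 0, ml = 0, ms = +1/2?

n = 4 is a positive integer. l = 0 satisfies 0 ≤ l ≤ n−1 = 3. ml = 0 lies in the range −l … +l (here 0). ms = +1/2 is one of ±1/2.
All four constraints are satisfied.

Allowed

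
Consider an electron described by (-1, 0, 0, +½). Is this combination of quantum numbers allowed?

The principal quantum number must be a positive integer (n ≥ 1), but here n = -1.

Invalid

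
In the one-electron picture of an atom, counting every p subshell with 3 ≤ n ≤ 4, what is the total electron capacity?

A p subshell (ℓ = 1) exists for every n ≥ 2, so shells n = 3, 4 each contribute one — 2 subshells.
Since each p subshell holds 2(2·1+1) = 6 electrons, the total is 2 × 6 = 12.

12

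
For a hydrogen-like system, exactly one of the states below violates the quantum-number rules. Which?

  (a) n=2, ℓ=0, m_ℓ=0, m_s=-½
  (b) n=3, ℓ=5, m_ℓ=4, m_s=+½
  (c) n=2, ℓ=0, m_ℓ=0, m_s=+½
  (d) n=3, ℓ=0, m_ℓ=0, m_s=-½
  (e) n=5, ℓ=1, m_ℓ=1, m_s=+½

(b) has ℓ = 5 ≥ n = 3, violating 0 ≤ ℓ ≤ n−1.
The remaining sets (a), (c), (d), (e) satisfy all four rules.

(b)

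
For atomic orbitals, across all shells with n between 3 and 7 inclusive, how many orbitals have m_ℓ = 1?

20

Per-shell orbital counts meeting the constraint:
n=3 → 2; n=4 → 3; n=5 → 4; n=6 → 5; n=7 → 6.
Total orbitals: 2 + 3 + 4 + 5 + 6 = 20.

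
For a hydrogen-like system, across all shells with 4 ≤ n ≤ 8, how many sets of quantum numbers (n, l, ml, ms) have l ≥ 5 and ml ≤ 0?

80

Work shell by shell — for each n, count the (l, ml) pairs that satisfy l ≥ 5 and ml ≤ 0:
n=6 → 6; n=7 → 13; n=8 → 21.
Orbitals: 6 + 13 + 21 = 40. Including both spin states (ms = ±1/2) gives 2 × 40 = 80 states.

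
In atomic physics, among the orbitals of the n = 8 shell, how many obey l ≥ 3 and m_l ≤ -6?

The n = 8 shell has l = 0 through 7; check each.
The (l, m_l) pairs meeting l ≥ 3 and m_l ≤ -6 give: l=6 → 1; l=7 → 2.
Total orbitals: 1 + 2 = 3.

3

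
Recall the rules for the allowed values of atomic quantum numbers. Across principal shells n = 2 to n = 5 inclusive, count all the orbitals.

54

Shell n has n² orbitals: 2²=4 + 3²=9 + 4²=16 + 5²=25 = 54 orbitals.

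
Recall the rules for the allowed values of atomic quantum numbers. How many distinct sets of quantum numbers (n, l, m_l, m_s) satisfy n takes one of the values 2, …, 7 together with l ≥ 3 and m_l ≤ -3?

Count contributing orbitals for each principal shell:
n=4 → 1; n=5 → 3; n=6 → 6; n=7 → 10.
Orbitals: 1 + 3 + 6 + 10 = 20. Including both spin states (m_s = ±1/2) gives 2 × 20 = 40 states.

40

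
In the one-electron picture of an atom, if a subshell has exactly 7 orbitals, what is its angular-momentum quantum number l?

l = 3

2l+1 = 7 gives l = 3.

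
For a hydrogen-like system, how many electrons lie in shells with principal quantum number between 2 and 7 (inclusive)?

278

Shell n has n² orbitals: 2²=4 + 3²=9 + 4²=16 + 5²=25 + 6²=36 + 7²=49 = 139 orbitals.
Two spin states per orbital: 2 × 139 = 278 electrons.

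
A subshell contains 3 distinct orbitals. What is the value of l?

l = 1

2l+1 = 3 gives l = 1.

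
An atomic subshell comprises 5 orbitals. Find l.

2l+1 = 5 gives l = 2.

l = 2 (d)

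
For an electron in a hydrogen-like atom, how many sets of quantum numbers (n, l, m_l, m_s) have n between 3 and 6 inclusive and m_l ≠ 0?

Work shell by shell — for each n, count the (l, m_l) pairs that satisfy m_l ≠ 0:
n=3 → 6; n=4 → 12; n=5 → 20; n=6 → 30.
Orbitals: 6 + 12 + 20 + 30 = 68. Including both spin states (m_s = ±1/2) gives 2 × 68 = 136 states.

136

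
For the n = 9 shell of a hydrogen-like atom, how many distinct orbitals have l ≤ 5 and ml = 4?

2

With n = 9 the allowed l are 0, 1, …, 8.
The (l, ml) pairs meeting l ≤ 5 and ml = 4 give: l=4 → 1; l=5 → 1.
Total orbitals: 1 + 1 = 2.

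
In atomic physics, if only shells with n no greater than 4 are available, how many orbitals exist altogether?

Total orbitals = 1² + 2² + 3² + 4² = 30.

30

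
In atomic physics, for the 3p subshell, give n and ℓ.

n = 3, ℓ = 1

The leading integer gives n = 3; the letter 'p' means ℓ = 1.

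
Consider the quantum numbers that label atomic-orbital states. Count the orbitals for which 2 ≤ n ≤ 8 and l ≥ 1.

Per-shell orbital counts meeting the constraint:
n=2 → 3; n=3 → 8; n=4 → 15; n=5 → 24; n=6 → 35; n=7 → 48; n=8 → 63.
Total orbitals: 3 + 8 + 15 + 24 + 35 + 48 + 63 = 196.

196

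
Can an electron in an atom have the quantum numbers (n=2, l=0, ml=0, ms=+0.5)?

n = 2 is a positive integer. l = 0 satisfies 0 ≤ l ≤ n−1 = 1. ml = 0 lies in the range −l … +l (here 0). ms = +1/2 is one of ±1/2.
All four constraints are satisfied.

Valid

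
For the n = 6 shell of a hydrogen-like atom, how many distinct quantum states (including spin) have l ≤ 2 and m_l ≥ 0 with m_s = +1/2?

6

Orbitals with l ≤ 2 and m_l ≥ 0, by l: l=0 → 1; l=1 → 2; l=2 → 3.
Orbitals: 1 + 2 + 3 = 6. With m_s fixed to a single value there is one state per orbital, giving 6 states.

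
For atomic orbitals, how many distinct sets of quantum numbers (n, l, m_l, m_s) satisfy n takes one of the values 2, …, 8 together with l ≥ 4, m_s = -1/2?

Per-shell orbital counts meeting the constraint:
n=5 → 9; n=6 → 20; n=7 → 33; n=8 → 48.
Orbitals: 9 + 20 + 33 + 48 = 110. With m_s fixed to -1/2 there is one state per orbital, so 110 states.

110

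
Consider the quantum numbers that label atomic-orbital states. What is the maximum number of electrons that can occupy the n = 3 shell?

18

A shell holds 2n² electrons: 2 × 3² = 2 × 9 = 18.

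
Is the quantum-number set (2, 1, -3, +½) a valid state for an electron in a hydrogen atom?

Invalid

The magnetic quantum number must satisfy −ℓ ≤ m_ℓ ≤ ℓ. With ℓ = 1, m_ℓ can only be -1, 0, 1, so m_ℓ = -3 is forbidden.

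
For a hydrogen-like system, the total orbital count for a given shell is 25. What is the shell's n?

n = 5

n² = 25 ⇒ n = 5.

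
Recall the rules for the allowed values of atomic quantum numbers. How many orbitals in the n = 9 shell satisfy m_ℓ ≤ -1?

36

With n = 9 the allowed ℓ are 0, 1, …, 8.
The (ℓ, m_ℓ) pairs meeting m_ℓ ≤ -1 give: ℓ=1 → 1; ℓ=2 → 2; ℓ=3 → 3; ℓ=4 → 4; ℓ=5 → 5; ℓ=6 → 6; ℓ=7 → 7; ℓ=8 → 8.
Total orbitals: 1 + 2 + 3 + 4 + 5 + 6 + 7 + 8 = 36.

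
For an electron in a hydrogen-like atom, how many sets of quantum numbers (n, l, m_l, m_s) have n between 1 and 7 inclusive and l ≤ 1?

Per-shell orbital counts meeting the constraint:
n=1 → 1; n=2 → 4; n=3 → 4; n=4 → 4; n=5 → 4; n=6 → 4; n=7 → 4.
Orbitals: 1 + 4 + 4 + 4 + 4 + 4 + 4 = 25. Including both spin states (m_s = ±1/2) gives 2 × 25 = 50 states.

50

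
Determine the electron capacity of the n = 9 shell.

162

A shell holds 2n² electrons: 2 × 9² = 2 × 81 = 162.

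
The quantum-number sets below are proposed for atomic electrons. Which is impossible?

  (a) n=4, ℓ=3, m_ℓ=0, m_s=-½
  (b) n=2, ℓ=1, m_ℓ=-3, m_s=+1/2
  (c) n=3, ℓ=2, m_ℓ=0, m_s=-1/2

(b) has |m_ℓ| = 3 > ℓ = 1, violating −ℓ ≤ m_ℓ ≤ ℓ.
The remaining sets (a), (c) satisfy all four rules.

(b)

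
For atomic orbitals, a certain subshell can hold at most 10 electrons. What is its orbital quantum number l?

l = 2 (d)

2(2l+1) = 10 ⇒ 2l+1 = 5 ⇒ l = 2.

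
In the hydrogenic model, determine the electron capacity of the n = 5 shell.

A shell holds 2n² electrons: 2 × 5² = 2 × 25 = 50.

50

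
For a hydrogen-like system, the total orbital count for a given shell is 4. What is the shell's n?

n² = 4 ⇒ n = 2.

n = 2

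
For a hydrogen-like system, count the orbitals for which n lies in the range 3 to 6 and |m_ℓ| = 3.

12

Per-shell orbital counts meeting the constraint:
n=4 → 2; n=5 → 4; n=6 → 6.
Total orbitals: 2 + 4 + 6 = 12.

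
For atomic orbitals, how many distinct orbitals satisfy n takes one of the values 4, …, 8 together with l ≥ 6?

41

Per-shell orbital counts meeting the constraint:
n=7 → 13; n=8 → 28.
Total orbitals: 13 + 28 = 41.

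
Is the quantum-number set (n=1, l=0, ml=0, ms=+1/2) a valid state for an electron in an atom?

Valid

n = 1 is a positive integer. l = 0 satisfies 0 ≤ l ≤ n−1 = 0. ml = 0 lies in the range −l … +l (here 0). ms = +1/2 is one of ±1/2.
All four constraints are satisfied.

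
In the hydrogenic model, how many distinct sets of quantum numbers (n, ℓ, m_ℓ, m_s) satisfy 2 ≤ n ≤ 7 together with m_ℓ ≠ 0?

For each n in the range, tally the orbitals obeying m_ℓ ≠ 0:
n=2 → 2; n=3 → 6; n=4 → 12; n=5 → 20; n=6 → 30; n=7 → 42.
Orbitals: 2 + 6 + 12 + 20 + 30 + 42 = 112. Including both spin states (m_s = ±1/2) gives 2 × 112 = 224 states.

224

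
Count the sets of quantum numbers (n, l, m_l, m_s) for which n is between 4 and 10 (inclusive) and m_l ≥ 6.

For each n in the range, tally the orbitals obeying m_l ≥ 6:
n=7 → 1; n=8 → 3; n=9 → 6; n=10 → 10.
Orbitals: 1 + 3 + 6 + 10 = 20. Including both spin states (m_s = ±1/2) gives 2 × 20 = 40 states.

40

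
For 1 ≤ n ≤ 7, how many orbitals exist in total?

Total orbitals = 1² + 2² + 3² + 4² + 5² + 6² + 7² = 140.

140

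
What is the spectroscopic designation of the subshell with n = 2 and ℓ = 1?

ℓ = 1 corresponds to the letter 'p', so the subshell is 2p.

2p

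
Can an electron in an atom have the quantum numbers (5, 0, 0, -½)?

Allowed

n = 5 is a positive integer. l = 0 satisfies 0 ≤ l ≤ n−1 = 4. m_l = 0 lies in the range −l … +l (here 0). m_s = -1/2 is one of ±1/2.
All four constraints are satisfied.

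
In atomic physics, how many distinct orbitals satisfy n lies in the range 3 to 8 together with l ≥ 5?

74

Per-shell orbital counts meeting the constraint:
n=6 → 11; n=7 → 24; n=8 → 39.
Total orbitals: 11 + 24 + 39 = 74.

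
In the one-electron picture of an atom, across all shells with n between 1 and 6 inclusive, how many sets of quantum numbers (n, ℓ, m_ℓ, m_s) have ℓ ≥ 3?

100

Work shell by shell — for each n, count the (ℓ, m_ℓ) pairs that satisfy ℓ ≥ 3:
n=4 → 7; n=5 → 16; n=6 → 27.
Orbitals: 7 + 16 + 27 = 50. Including both spin states (m_s = ±1/2) gives 2 × 50 = 100 states.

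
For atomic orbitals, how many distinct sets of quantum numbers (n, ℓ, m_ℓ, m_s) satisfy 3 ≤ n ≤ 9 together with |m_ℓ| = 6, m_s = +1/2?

12

Per-shell orbital counts meeting the constraint:
n=7 → 2; n=8 → 4; n=9 → 6.
Orbitals: 2 + 4 + 6 = 12. With m_s fixed to +1/2 there is one state per orbital, so 12 states.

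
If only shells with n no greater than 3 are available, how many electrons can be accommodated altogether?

Total orbitals = 1² + 2² + 3² = 14. Doubling for spin gives 28 electrons.

28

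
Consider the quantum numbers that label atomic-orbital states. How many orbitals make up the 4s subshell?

A subshell has 2l+1 orbitals; with l = 0, that's 1.

1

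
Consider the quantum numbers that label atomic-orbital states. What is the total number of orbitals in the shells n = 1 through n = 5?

Shell n has n² orbitals: 1²=1 + 2²=4 + 3²=9 + 4²=16 + 5²=25 = 55 orbitals.

55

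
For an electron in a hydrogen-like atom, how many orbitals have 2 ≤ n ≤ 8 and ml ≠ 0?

Count contributing orbitals for each principal shell:
n=2 → 2; n=3 → 6; n=4 → 12; n=5 → 20; n=6 → 30; n=7 → 42; n=8 → 56.
Total orbitals: 2 + 6 + 12 + 20 + 30 + 42 + 56 = 168.

168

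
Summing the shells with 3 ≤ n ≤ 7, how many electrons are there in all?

270

Shell n has n² orbitals: 3²=9 + 4²=16 + 5²=25 + 6²=36 + 7²=49 = 135 orbitals.
Two spin states per orbital: 2 × 135 = 270 electrons.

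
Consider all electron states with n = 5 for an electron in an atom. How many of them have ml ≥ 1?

20

For n = 5, l ranges over 0 … 4.
The (l, ml) pairs meeting ml ≥ 1 give: l=1 → 1; l=2 → 2; l=3 → 3; l=4 → 4.
Orbitals: 1 + 2 + 3 + 4 = 10. Each orbital carries two spin states, so 10 × 2 = 20 states.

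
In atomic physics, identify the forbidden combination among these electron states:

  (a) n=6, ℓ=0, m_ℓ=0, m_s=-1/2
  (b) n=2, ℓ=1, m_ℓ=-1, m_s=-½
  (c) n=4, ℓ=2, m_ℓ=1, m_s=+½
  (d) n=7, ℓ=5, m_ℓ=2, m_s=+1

(d) has m_s = +1, but an electron's spin must be ±1/2.
The remaining sets (a), (b), (c) satisfy all four rules.

(d)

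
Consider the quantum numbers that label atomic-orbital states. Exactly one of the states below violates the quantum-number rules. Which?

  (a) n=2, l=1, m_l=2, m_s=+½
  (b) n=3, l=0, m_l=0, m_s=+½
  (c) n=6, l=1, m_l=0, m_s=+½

(a)

(a) has |m_l| = 2 > l = 1, violating −l ≤ m_l ≤ l.
The remaining sets (b), (c) satisfy all four rules.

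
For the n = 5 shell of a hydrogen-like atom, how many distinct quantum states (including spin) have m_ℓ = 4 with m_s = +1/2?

The (ℓ, m_ℓ) pairs meeting m_ℓ = 4 give: ℓ=4 → 1.
Orbitals: 1. With m_s fixed to a single value there is one state per orbital, giving 1 state.

1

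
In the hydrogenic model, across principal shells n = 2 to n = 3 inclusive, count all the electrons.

26

Shell n has n² orbitals: 2²=4 + 3²=9 = 13 orbitals.
Two spin states per orbital: 2 × 13 = 26 electrons.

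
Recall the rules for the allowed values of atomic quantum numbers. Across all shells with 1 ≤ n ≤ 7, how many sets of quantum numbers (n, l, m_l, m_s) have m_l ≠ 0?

Go shell by shell, enumerating (l, m_l) with m_l ≠ 0:
n=2 → 2; n=3 → 6; n=4 → 12; n=5 → 20; n=6 → 30; n=7 → 42.
Orbitals: 2 + 6 + 12 + 20 + 30 + 42 = 112. Including both spin states (m_s = ±1/2) gives 2 × 112 = 224 states.

224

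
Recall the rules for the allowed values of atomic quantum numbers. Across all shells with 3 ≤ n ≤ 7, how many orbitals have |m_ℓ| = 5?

For each n in the range, tally the orbitals obeying |m_ℓ| = 5:
n=6 → 2; n=7 → 4.
Total orbitals: 2 + 4 = 6.

6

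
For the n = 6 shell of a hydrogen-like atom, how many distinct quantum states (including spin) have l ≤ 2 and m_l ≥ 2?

For n = 6, l ranges over 0 … 5.
Orbitals with l ≤ 2 and m_l ≥ 2, by l: l=2 → 1.
Orbitals: 1. Each orbital carries two spin states, so 1 × 2 = 2 states.

2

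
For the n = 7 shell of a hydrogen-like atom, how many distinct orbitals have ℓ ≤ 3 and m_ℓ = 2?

For n = 7, ℓ ranges over 0 … 6.
The (ℓ, m_ℓ) pairs meeting ℓ ≤ 3 and m_ℓ = 2 give: ℓ=2 → 1; ℓ=3 → 1.
Total orbitals: 1 + 1 = 2.

2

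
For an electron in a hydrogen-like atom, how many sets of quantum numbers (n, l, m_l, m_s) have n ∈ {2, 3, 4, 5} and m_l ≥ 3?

8

For each n in the range, tally the orbitals obeying m_l ≥ 3:
n=4 → 1; n=5 → 3.
Orbitals: 1 + 3 = 4. Including both spin states (m_s = ±1/2) gives 2 × 4 = 8 states.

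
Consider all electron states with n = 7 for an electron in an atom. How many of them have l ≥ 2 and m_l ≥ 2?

With n = 7 the allowed l are 0, 1, …, 6.
Per l-value: l=2 → 1; l=3 → 2; l=4 → 3; l=5 → 4; l=6 → 5.
Orbitals: 1 + 2 + 3 + 4 + 5 = 15. Each orbital carries two spin states, so 15 × 2 = 30 states.

30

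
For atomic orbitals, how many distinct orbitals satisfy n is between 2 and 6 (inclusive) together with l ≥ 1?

85

Work shell by shell — for each n, count the (l, m_l) pairs that satisfy l ≥ 1:
n=2 → 3; n=3 → 8; n=4 → 15; n=5 → 24; n=6 → 35.
Total orbitals: 3 + 8 + 15 + 24 + 35 = 85.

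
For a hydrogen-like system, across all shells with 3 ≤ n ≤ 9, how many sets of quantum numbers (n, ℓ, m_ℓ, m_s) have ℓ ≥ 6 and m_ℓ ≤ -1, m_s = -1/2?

40

Work shell by shell — for each n, count the (ℓ, m_ℓ) pairs that satisfy ℓ ≥ 6 and m_ℓ ≤ -1:
n=7 → 6; n=8 → 13; n=9 → 21.
Orbitals: 6 + 13 + 21 = 40. With m_s fixed to -1/2 there is one state per orbital, so 40 states.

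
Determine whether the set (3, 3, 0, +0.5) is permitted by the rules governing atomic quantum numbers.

The orbital quantum number must satisfy 0 ≤ l ≤ n−1. With n = 3 the allowed l values are 0, 1, 2, so l = 3 is out of range.

Invalid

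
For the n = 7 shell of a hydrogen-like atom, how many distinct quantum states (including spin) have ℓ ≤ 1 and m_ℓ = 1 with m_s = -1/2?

Go through ℓ = 0, …, 6 (the values permitted for n = 7).
Orbitals with ℓ ≤ 1 and m_ℓ = 1, by ℓ: ℓ=1 → 1.
Orbitals: 1. With m_s fixed to a single value there is one state per orbital, giving 1 state.

1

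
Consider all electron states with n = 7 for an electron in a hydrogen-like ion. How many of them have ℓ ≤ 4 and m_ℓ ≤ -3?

6

Go through ℓ = 0, …, 6 (the values permitted for n = 7).
Per ℓ-value: ℓ=3 → 1; ℓ=4 → 2.
Orbitals: 1 + 2 = 3. Each orbital carries two spin states, so 3 × 2 = 6 states.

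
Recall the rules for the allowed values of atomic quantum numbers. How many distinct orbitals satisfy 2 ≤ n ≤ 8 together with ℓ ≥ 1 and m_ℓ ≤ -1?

Treat each shell separately and count matching orbitals:
n=2 → 1; n=3 → 3; n=4 → 6; n=5 → 10; n=6 → 15; n=7 → 21; n=8 → 28.
Total orbitals: 1 + 3 + 6 + 10 + 15 + 21 + 28 = 84.

84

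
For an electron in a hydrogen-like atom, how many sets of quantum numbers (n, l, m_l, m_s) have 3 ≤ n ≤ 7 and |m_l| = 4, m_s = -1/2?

12

Work shell by shell — for each n, count the (l, m_l) pairs that satisfy |m_l| = 4:
n=5 → 2; n=6 → 4; n=7 → 6.
Orbitals: 2 + 4 + 6 = 12. With m_s fixed to -1/2 there is one state per orbital, so 12 states.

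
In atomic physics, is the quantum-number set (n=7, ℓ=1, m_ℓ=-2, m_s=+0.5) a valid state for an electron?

The magnetic quantum number must satisfy −ℓ ≤ m_ℓ ≤ ℓ. With ℓ = 1, m_ℓ can only be -1, 0, 1, so m_ℓ = -2 is forbidden.

No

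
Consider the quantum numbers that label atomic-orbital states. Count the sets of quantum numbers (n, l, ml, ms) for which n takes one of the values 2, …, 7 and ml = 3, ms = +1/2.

10

Count contributing orbitals for each principal shell:
n=4 → 1; n=5 → 2; n=6 → 3; n=7 → 4.
Orbitals: 1 + 2 + 3 + 4 = 10. With ms fixed to +1/2 there is one state per orbital, so 10 states.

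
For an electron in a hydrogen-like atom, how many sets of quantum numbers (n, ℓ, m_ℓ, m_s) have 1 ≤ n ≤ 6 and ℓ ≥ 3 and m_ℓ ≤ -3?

20

Treat each shell separately and count matching orbitals:
n=4 → 1; n=5 → 3; n=6 → 6.
Orbitals: 1 + 3 + 6 = 10. Including both spin states (m_s = ±1/2) gives 2 × 10 = 20 states.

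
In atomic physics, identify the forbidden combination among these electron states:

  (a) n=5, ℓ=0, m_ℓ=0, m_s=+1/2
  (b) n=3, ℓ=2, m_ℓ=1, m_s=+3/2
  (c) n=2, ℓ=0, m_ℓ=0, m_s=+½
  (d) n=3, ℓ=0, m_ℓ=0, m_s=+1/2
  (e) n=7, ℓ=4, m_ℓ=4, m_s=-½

(b)

(b) has m_s = +3/2, but an electron's spin must be ±1/2.
The remaining sets (a), (c), (d), (e) satisfy all four rules.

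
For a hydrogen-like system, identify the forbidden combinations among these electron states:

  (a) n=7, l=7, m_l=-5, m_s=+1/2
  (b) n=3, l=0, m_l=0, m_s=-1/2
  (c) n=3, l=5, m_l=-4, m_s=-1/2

(a) has l = 7 ≥ n = 7, violating 0 ≤ l ≤ n−1.
(c) has l = 5 ≥ n = 3, violating 0 ≤ l ≤ n−1.
The remaining set (b) satisfies all four rules.

(a) and (c)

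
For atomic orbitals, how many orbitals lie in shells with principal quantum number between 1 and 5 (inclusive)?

Shell n has n² orbitals: 1²=1 + 2²=4 + 3²=9 + 4²=16 + 5²=25 = 55 orbitals.

55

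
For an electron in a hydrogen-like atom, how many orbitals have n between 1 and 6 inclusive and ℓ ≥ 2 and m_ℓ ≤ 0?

For each n in the range, tally the orbitals obeying ℓ ≥ 2 and m_ℓ ≤ 0:
n=3 → 3; n=4 → 7; n=5 → 12; n=6 → 18.
Total orbitals: 3 + 7 + 12 + 18 = 40.

40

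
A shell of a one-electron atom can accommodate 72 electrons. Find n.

2n² = 72 ⇒ n² = 36 ⇒ n = 6.

n = 6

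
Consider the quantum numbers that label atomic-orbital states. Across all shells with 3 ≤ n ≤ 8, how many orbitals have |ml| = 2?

42

Work shell by shell — for each n, count the (l, ml) pairs that satisfy |ml| = 2:
n=3 → 2; n=4 → 4; n=5 → 6; n=6 → 8; n=7 → 10; n=8 → 12.
Total orbitals: 2 + 4 + 6 + 8 + 10 + 12 = 42.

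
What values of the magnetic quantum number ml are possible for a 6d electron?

The 6d subshell has l = 2, and ml takes every integer from −l to +l. With l = 2 that gives the 5 values -2, -1, 0, 1, 2.

-2, -1, 0, 1, 2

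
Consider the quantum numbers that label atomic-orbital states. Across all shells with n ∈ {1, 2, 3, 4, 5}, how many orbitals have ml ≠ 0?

Go shell by shell, enumerating (l, ml) with ml ≠ 0:
n=2 → 2; n=3 → 6; n=4 → 12; n=5 → 20.
Total orbitals: 2 + 6 + 12 + 20 = 40.

40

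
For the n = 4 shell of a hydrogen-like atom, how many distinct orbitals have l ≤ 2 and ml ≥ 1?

3

With n = 4 the allowed l are 0, 1, …, 3.
Orbitals with l ≤ 2 and ml ≥ 1, by l: l=1 → 1; l=2 → 2.
Total orbitals: 1 + 2 = 3.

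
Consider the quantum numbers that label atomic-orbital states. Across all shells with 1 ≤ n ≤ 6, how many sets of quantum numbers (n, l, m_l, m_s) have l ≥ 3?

Count contributing orbitals for each principal shell:
n=4 → 7; n=5 → 16; n=6 → 27.
Orbitals: 7 + 16 + 27 = 50. Including both spin states (m_s = ±1/2) gives 2 × 50 = 100 states.

100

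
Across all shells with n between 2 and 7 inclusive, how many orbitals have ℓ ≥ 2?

115

Count contributing orbitals for each principal shell:
n=3 → 5; n=4 → 12; n=5 → 21; n=6 → 32; n=7 → 45.
Total orbitals: 5 + 12 + 21 + 32 + 45 = 115.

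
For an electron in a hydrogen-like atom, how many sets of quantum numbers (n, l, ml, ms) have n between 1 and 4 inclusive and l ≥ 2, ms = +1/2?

Per-shell orbital counts meeting the constraint:
n=3 → 5; n=4 → 12.
Orbitals: 5 + 12 = 17. With ms fixed to +1/2 there is one state per orbital, so 17 states.

17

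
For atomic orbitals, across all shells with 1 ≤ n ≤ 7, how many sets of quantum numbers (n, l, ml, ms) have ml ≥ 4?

20

For each n in the range, tally the orbitals obeying ml ≥ 4:
n=5 → 1; n=6 → 3; n=7 → 6.
Orbitals: 1 + 3 + 6 = 10. Including both spin states (ms = ±1/2) gives 2 × 10 = 20 states.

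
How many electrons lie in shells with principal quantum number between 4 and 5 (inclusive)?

82

Shell n has n² orbitals: 4²=16 + 5²=25 = 41 orbitals.
Two spin states per orbital: 2 × 41 = 82 electrons.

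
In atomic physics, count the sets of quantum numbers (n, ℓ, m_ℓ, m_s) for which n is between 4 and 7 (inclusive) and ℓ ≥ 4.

124

For each n in the range, tally the orbitals obeying ℓ ≥ 4:
n=5 → 9; n=6 → 20; n=7 → 33.
Orbitals: 9 + 20 + 33 = 62. Including both spin states (m_s = ±1/2) gives 2 × 62 = 124 states.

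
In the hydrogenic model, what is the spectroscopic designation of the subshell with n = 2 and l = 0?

l = 0 corresponds to the letter 's', so the subshell is 2s.

2s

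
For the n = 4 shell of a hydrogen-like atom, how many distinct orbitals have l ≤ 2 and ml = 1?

2

For n = 4, l ranges over 0 … 3.
Per l-value: l=1 → 1; l=2 → 1.
Total orbitals: 1 + 1 = 2.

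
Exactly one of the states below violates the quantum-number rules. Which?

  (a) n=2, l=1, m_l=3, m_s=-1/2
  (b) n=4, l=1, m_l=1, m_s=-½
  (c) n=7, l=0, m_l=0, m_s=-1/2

(a) has |m_l| = 3 > l = 1, violating −l ≤ m_l ≤ l.
The remaining sets (b), (c) satisfy all four rules.

(a)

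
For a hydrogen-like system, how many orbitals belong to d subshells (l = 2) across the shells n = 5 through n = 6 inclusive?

10

A d subshell (l = 2) exists for every n ≥ 3, so shells n = 5, 6 each contribute one — 2 subshells.
Since each d subshell has 2·2+1 = 5 orbitals, the total is 2 × 5 = 10.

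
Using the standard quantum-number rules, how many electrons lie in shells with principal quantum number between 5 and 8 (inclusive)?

Shell n has n² orbitals: 5²=25 + 6²=36 + 7²=49 + 8²=64 = 174 orbitals.
Two spin states per orbital: 2 × 174 = 348 electrons.

348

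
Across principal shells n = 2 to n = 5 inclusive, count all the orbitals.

Shell n has n² orbitals: 2²=4 + 3²=9 + 4²=16 + 5²=25 = 54 orbitals.

54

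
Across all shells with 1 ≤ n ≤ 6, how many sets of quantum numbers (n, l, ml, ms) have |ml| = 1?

Work shell by shell — for each n, count the (l, ml) pairs that satisfy |ml| = 1:
n=2 → 2; n=3 → 4; n=4 → 6; n=5 → 8; n=6 → 10.
Orbitals: 2 + 4 + 6 + 8 + 10 = 30. Including both spin states (ms = ±1/2) gives 2 × 30 = 60 states.

60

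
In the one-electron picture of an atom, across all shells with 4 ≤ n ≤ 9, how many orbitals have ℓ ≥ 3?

Go shell by shell, enumerating (ℓ, m_ℓ) with ℓ ≥ 3:
n=4 → 7; n=5 → 16; n=6 → 27; n=7 → 40; n=8 → 55; n=9 → 72.
Total orbitals: 7 + 16 + 27 + 40 + 55 + 72 = 217.

217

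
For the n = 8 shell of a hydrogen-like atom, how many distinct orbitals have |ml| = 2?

12

Go through l = 0, …, 7 (the values permitted for n = 8).
Orbitals with |ml| = 2, by l: l=2 → 2; l=3 → 2; l=4 → 2; l=5 → 2; l=6 → 2; l=7 → 2.
Total orbitals: 2 + 2 + 2 + 2 + 2 + 2 = 12.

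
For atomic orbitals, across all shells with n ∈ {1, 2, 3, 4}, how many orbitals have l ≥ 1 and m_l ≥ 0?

16

Work shell by shell — for each n, count the (l, m_l) pairs that satisfy l ≥ 1 and m_l ≥ 0:
n=2 → 2; n=3 → 5; n=4 → 9.
Total orbitals: 2 + 5 + 9 = 16.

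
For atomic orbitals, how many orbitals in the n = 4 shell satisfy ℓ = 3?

With n = 4 the allowed ℓ are 0, 1, …, 3.
Contributions: ℓ=3 → 7.
Total orbitals: 7.

7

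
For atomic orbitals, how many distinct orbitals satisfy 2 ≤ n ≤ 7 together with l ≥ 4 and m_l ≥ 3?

Treat each shell separately and count matching orbitals:
n=5 → 2; n=6 → 5; n=7 → 9.
Total orbitals: 2 + 5 + 9 = 16.

16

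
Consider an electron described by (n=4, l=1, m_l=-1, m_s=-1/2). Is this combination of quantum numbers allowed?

n = 4 is a positive integer. l = 1 satisfies 0 ≤ l ≤ n−1 = 3. m_l = -1 lies in the range −l … +l (here −1 … 1). m_s = -1/2 is one of ±1/2.
All four constraints are satisfied.

Valid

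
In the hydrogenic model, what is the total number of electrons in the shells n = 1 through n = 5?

110

Shell n has n² orbitals: 1²=1 + 2²=4 + 3²=9 + 4²=16 + 5²=25 = 55 orbitals.
Two spin states per orbital: 2 × 55 = 110 electrons.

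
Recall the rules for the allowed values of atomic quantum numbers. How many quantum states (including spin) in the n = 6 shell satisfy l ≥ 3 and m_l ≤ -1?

The n = 6 shell has l = 0 through 5; check each.
Contributions: l=3 → 3; l=4 → 4; l=5 → 5.
Orbitals: 3 + 4 + 5 = 12. Each orbital carries two spin states, so 12 × 2 = 24 states.

24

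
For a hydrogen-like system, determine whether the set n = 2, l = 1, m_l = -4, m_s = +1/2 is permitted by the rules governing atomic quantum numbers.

Invalid

The magnetic quantum number must satisfy −l ≤ m_l ≤ l. With l = 1, m_l can only be -1, 0, 1, so m_l = -4 is forbidden.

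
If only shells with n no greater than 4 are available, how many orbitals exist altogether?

30

Total orbitals = 1² + 2² + 3² + 4² = 30.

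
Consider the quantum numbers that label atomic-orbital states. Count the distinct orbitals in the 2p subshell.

A subshell has 2l+1 orbitals; with l = 1, that's 3.

3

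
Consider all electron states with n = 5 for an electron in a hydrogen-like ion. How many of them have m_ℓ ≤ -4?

2

For n = 5, ℓ ranges over 0 … 4.
Per ℓ-value: ℓ=4 → 1.
Orbitals: 1. Each orbital carries two spin states, so 1 × 2 = 2 states.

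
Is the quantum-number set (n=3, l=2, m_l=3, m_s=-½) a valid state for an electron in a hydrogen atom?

The magnetic quantum number must satisfy −l ≤ m_l ≤ l. With l = 2, m_l can only be -2, -1, 0, 1, 2, so m_l = 3 is forbidden.

No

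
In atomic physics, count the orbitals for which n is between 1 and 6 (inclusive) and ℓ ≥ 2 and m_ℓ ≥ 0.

Go shell by shell, enumerating (ℓ, m_ℓ) with ℓ ≥ 2 and m_ℓ ≥ 0:
n=3 → 3; n=4 → 7; n=5 → 12; n=6 → 18.
Total orbitals: 3 + 7 + 12 + 18 = 40.

40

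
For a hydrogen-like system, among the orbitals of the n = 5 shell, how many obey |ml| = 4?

For n = 5, l ranges over 0 … 4.
Per l-value: l=4 → 2.
Total orbitals: 2.

2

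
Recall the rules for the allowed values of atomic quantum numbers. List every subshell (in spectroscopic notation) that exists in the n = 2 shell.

For n = 2, l runs from 0 to 1. In spectroscopic notation l = 0,1,2,… ↔ s,p,d,f,g,h,i, so the subshells are 2s, 2p.

2s, 2p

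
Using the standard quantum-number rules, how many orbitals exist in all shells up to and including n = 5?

55

Total orbitals = 1² + 2² + 3² + 4² + 5² = 55.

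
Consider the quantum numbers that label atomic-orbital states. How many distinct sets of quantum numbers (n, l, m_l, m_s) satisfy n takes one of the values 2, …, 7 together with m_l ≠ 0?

Count contributing orbitals for each principal shell:
n=2 → 2; n=3 → 6; n=4 → 12; n=5 → 20; n=6 → 30; n=7 → 42.
Orbitals: 2 + 6 + 12 + 20 + 30 + 42 = 112. Including both spin states (m_s = ±1/2) gives 2 × 112 = 224 states.

224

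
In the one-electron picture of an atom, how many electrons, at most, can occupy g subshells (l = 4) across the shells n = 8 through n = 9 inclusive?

A g subshell (l = 4) exists for every n ≥ 5, so shells n = 8, 9 each contribute one — 2 subshells.
Since each g subshell holds 2(2·4+1) = 18 electrons, the total is 2 × 18 = 36.

36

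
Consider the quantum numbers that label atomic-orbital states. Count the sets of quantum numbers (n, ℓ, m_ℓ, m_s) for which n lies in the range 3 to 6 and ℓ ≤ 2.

Treat each shell separately and count matching orbitals:
n=3 → 9; n=4 → 9; n=5 → 9; n=6 → 9.
Orbitals: 9 + 9 + 9 + 9 = 36. Including both spin states (m_s = ±1/2) gives 2 × 36 = 72 states.

72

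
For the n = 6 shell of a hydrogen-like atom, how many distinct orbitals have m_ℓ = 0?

With n = 6 the allowed ℓ are 0, 1, …, 5.
The (ℓ, m_ℓ) pairs meeting m_ℓ = 0 give: ℓ=0 → 1; ℓ=1 → 1; ℓ=2 → 1; ℓ=3 → 1; ℓ=4 → 1; ℓ=5 → 1.
Total orbitals: 1 + 1 + 1 + 1 + 1 + 1 = 6.

6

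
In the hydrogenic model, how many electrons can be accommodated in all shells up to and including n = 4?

60

Total orbitals = 1² + 2² + 3² + 4² = 30. Doubling for spin gives 60 electrons.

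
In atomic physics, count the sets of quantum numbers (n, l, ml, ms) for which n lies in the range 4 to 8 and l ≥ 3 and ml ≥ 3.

Per-shell orbital counts meeting the constraint:
n=4 → 1; n=5 → 3; n=6 → 6; n=7 → 10; n=8 → 15.
Orbitals: 1 + 3 + 6 + 10 + 15 = 35. Including both spin states (ms = ±1/2) gives 2 × 35 = 70 states.

70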